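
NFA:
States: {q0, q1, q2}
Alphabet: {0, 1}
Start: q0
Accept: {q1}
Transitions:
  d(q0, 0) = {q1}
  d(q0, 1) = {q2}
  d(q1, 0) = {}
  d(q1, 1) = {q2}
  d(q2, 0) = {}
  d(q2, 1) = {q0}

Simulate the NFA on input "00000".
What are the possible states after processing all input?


Start: {q0}
  --0--> {q1}
  --0--> {}
  --0--> {}
  --0--> {}
  --0--> {}

{} (empty set, no valid transitions)


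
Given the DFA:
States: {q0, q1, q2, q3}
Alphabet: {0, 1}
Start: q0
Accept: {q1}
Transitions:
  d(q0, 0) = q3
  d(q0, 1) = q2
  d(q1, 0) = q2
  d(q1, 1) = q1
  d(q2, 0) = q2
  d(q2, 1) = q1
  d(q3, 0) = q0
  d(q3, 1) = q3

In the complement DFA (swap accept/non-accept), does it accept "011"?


Trace: q0 -> q3 -> q3 -> q3
Final: q3
Original accept: {q1}
Complement: q3 is not in original accept

Yes, complement accepts (original rejects)


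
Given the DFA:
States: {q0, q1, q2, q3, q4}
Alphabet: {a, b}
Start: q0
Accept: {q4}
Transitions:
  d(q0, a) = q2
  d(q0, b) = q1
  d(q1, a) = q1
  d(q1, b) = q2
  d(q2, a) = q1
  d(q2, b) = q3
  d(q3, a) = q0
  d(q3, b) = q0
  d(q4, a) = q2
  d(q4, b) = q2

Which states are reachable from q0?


BFS from q0:
  layer 0: {q0}
  layer 1: {q1, q2}
  layer 2: {q3}

{q0, q1, q2, q3}


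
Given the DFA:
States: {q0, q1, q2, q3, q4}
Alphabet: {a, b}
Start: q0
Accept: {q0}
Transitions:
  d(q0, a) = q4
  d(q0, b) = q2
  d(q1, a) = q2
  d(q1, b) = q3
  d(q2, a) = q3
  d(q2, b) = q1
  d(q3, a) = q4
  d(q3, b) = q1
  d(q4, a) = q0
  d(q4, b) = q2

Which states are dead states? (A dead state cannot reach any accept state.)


Forward reachability from each state:
  q0 -> reaches accept state q0 (live)
  q1 -> reaches accept state q0 (live)
  q2 -> reaches accept state q0 (live)
  q3 -> reaches accept state q0 (live)
  q4 -> reaches accept state q0 (live)

None (all states can reach an accept state)


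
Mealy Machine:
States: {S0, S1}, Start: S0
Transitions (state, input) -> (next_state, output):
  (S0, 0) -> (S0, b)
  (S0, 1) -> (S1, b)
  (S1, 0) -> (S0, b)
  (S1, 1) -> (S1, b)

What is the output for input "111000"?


Step-by-step:
  (S0, 1) -> (S1, b)
  (S1, 1) -> (S1, b)
  (S1, 1) -> (S1, b)
  (S1, 0) -> (S0, b)
  (S0, 0) -> (S0, b)
  (S0, 0) -> (S0, b)

"bbbbbb"


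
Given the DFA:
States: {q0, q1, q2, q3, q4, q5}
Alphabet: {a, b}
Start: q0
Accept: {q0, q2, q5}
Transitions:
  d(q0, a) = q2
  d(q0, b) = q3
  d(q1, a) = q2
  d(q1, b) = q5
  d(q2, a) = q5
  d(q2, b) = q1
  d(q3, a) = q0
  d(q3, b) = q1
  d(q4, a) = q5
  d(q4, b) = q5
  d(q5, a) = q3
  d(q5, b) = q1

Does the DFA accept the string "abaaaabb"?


Trace: q0 -> q2 -> q1 -> q2 -> q5 -> q3 -> q0 -> q3 -> q1
Final state: q1
Accept states: {q0, q2, q5}

No, rejected (final state q1 is not an accept state)


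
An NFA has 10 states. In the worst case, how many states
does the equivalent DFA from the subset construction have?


Subset construction: one DFA state per subset of NFA states.
2^10 = 1024

1024


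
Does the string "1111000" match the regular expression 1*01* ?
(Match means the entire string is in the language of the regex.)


|string| = 7; first = '1'; last = '0'

No, "1111000" does not match 1*01*


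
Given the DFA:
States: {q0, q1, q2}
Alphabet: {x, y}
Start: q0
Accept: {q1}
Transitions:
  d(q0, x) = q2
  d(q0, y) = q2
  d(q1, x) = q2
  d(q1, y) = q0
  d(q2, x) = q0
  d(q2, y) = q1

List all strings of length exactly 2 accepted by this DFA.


All strings of length 2: 4 total
Accepted: 2

"xy", "yy"


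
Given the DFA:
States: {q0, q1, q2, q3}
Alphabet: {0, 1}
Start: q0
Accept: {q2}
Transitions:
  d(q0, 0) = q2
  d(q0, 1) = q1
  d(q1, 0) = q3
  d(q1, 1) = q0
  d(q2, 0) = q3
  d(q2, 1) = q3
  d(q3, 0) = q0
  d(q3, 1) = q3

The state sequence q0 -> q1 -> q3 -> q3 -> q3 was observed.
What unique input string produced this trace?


Trace back each transition to find the symbol:
  q0 --[1]--> q1
  q1 --[0]--> q3
  q3 --[1]--> q3
  q3 --[1]--> q3

"1011"


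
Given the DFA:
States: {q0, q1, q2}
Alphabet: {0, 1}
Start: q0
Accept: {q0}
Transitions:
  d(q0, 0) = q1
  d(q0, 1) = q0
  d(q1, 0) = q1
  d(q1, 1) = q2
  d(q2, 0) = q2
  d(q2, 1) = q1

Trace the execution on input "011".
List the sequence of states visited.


Input: 011
d(q0, 0) = q1
d(q1, 1) = q2
d(q2, 1) = q1


q0 -> q1 -> q2 -> q1


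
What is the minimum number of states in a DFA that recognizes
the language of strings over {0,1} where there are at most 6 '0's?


States: count = 0, 1, ..., 6 (all accepting; 7 states), plus a dead state for count > 6.
Total: 7 + 1 = 8.

8


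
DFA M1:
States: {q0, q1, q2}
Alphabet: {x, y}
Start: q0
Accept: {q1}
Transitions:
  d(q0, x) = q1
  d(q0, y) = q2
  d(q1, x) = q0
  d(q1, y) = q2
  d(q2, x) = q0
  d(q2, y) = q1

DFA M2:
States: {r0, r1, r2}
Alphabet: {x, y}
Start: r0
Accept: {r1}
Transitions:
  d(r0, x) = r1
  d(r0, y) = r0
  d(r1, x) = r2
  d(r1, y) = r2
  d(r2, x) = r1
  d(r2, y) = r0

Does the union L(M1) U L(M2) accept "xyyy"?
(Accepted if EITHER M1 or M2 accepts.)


M1: final=q2 accepted=False
M2: final=r0 accepted=False

No, union rejects (neither accepts)


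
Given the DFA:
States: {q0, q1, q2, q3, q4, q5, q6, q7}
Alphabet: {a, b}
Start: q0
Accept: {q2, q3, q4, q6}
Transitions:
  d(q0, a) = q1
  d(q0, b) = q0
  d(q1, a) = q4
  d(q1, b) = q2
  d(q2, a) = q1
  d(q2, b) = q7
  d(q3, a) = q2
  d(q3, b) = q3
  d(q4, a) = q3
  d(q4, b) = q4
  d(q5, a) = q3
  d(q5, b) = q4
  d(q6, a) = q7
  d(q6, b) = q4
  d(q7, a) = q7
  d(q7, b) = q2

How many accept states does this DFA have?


Accept states listed: {q2, q3, q4, q6}
Counting: q2(1) q3(2) q4(3) q6(4)

4


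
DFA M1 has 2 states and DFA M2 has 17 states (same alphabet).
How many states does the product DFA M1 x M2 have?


Product construction pairs every M1 state with every M2 state.
2 * 17 = 34

34


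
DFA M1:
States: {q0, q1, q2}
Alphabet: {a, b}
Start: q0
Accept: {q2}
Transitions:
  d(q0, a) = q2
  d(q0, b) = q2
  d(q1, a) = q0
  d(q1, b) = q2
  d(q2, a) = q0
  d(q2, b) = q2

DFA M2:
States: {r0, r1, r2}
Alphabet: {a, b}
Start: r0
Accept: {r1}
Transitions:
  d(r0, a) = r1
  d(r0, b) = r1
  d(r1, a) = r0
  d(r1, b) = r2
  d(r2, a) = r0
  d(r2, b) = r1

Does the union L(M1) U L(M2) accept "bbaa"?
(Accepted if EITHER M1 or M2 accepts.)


M1: final=q2 accepted=True
M2: final=r1 accepted=True

Yes, union accepts


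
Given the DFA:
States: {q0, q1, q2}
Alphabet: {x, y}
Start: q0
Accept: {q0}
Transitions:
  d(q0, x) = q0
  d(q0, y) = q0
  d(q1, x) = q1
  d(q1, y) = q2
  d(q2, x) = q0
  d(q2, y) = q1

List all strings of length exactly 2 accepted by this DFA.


All strings of length 2: 4 total
Accepted: 4

"xx", "xy", "yx", "yy"


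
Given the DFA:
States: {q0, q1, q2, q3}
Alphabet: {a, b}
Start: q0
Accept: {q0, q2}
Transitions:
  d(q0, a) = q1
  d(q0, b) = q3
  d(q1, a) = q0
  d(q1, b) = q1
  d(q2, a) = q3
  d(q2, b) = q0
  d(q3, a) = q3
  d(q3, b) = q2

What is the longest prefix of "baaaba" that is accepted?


Run the DFA, marking each prefix where the state is accepting:
  "" -> q0 [accept]
  "b" -> q3 [reject]
  "ba" -> q3 [reject]
  "baa" -> q3 [reject]
  "baaa" -> q3 [reject]
  "baaab" -> q2 [accept]
  "baaaba" -> q3 [reject]

"baaab"


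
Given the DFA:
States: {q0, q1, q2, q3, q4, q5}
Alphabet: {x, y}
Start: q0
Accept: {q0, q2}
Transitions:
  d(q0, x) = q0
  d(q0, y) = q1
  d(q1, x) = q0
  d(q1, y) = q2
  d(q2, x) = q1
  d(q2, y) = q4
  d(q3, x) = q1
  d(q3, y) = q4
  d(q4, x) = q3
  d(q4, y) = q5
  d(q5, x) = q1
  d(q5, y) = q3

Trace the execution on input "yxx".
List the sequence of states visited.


Input: yxx
d(q0, y) = q1
d(q1, x) = q0
d(q0, x) = q0


q0 -> q1 -> q0 -> q0


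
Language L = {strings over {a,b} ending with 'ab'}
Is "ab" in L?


last two symbols = 'ab'

Yes, "ab" is in L


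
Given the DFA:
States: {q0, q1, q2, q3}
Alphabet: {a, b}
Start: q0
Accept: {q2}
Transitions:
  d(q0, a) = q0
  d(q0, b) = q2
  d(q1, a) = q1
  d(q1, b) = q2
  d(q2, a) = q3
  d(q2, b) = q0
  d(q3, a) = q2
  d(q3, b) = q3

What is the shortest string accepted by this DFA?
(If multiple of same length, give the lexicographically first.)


BFS by string length (lex-first path to each state shown):
  len 0: q0<-""
  len 1: q0<-"a", q2<-"b"
Found accept state at length 1.

"b"


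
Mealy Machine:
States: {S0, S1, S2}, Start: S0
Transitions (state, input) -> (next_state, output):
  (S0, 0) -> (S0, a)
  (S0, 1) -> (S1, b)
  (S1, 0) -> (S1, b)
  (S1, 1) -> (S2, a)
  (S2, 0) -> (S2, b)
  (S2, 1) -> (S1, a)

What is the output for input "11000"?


Step-by-step:
  (S0, 1) -> (S1, b)
  (S1, 1) -> (S2, a)
  (S2, 0) -> (S2, b)
  (S2, 0) -> (S2, b)
  (S2, 0) -> (S2, b)

"babbb"


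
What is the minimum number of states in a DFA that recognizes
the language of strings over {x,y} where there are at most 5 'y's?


States: count = 0, 1, ..., 5 (all accepting; 6 states), plus a dead state for count > 5.
Total: 6 + 1 = 7.

7


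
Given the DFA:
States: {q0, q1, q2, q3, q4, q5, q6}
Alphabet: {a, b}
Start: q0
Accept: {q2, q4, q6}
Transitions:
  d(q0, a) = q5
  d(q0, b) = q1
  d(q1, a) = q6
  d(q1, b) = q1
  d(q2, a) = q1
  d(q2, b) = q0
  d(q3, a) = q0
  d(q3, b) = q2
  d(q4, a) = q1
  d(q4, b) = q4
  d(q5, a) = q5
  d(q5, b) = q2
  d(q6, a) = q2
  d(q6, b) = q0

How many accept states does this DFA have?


Accept states listed: {q2, q4, q6}
Counting: q2(1) q4(2) q6(3)

3


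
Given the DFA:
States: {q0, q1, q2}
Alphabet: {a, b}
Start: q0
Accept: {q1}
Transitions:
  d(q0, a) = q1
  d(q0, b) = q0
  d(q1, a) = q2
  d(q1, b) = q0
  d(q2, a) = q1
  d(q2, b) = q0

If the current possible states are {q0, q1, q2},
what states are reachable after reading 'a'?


Apply transition on 'a' from each current state:
  d(q0, a) = q1
  d(q1, a) = q2
  d(q2, a) = q1

{q1, q2}


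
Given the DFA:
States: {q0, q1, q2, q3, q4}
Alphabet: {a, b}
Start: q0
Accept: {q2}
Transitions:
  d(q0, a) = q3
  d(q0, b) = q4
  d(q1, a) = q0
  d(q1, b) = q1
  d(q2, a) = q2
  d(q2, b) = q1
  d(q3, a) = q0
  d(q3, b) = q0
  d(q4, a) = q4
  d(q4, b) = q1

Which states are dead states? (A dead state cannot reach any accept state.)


Forward reachability from each state:
  q0 -> reaches {q0, q1, q3, q4}, no accept state (dead)
  q1 -> reaches {q0, q1, q3, q4}, no accept state (dead)
  q2 -> reaches accept state q2 (live)
  q3 -> reaches {q0, q1, q3, q4}, no accept state (dead)
  q4 -> reaches {q0, q1, q3, q4}, no accept state (dead)

{q0, q1, q3, q4}


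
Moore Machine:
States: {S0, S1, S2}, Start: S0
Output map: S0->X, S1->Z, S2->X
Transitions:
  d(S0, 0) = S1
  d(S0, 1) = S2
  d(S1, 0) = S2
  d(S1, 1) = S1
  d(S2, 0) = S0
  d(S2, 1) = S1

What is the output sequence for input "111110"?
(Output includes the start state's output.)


Start: S0 (output X)
  --1--> S2 (output X)
  --1--> S1 (output Z)
  --1--> S1 (output Z)
  --1--> S1 (output Z)
  --1--> S1 (output Z)
  --0--> S2 (output X)

"XXZZZZX"


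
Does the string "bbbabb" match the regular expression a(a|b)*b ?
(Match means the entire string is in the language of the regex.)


|string| = 6; first = 'b'; last = 'b'

No, "bbbabb" does not match a(a|b)*b


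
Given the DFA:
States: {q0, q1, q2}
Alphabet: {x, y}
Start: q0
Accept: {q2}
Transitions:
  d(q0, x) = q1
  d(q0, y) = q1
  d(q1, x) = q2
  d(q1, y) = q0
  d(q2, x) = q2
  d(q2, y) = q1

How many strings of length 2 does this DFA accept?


Enumerating all length-2 strings:
  "xx" -> q2 [accept]
  "xy" -> q0 [reject]
  "yx" -> q2 [accept]
  "yy" -> q0 [reject]

2 out of 4


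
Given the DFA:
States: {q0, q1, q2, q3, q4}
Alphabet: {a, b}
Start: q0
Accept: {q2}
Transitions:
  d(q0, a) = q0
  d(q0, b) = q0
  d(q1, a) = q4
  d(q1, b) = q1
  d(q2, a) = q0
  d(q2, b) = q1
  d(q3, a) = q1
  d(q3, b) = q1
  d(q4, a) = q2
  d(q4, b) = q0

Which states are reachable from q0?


BFS from q0:
  layer 0: {q0}

{q0}


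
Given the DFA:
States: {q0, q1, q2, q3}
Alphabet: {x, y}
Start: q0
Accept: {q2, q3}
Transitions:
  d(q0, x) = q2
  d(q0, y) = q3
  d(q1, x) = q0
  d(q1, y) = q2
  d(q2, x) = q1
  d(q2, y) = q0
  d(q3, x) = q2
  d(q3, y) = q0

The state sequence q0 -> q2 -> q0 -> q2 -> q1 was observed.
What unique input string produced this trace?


Trace back each transition to find the symbol:
  q0 --[x]--> q2
  q2 --[y]--> q0
  q0 --[x]--> q2
  q2 --[x]--> q1

"xyxx"


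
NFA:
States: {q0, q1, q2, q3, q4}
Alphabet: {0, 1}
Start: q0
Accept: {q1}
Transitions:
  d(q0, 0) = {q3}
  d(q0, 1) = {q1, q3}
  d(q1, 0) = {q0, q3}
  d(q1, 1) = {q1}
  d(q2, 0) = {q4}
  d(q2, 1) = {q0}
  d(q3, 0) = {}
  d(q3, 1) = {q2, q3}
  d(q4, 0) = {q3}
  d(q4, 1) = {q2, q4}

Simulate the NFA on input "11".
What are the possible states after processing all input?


Start: {q0}
  --1--> {q1, q3}
  --1--> {q1, q2, q3}

{q1, q2, q3}


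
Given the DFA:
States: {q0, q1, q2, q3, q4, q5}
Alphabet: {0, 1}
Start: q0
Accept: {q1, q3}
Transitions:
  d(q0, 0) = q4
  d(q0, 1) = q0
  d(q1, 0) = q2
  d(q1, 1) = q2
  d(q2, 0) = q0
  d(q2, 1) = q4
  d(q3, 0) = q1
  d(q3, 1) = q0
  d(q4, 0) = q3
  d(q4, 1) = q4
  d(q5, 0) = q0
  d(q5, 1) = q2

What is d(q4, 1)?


Looking up transition d(q4, 1)

q4


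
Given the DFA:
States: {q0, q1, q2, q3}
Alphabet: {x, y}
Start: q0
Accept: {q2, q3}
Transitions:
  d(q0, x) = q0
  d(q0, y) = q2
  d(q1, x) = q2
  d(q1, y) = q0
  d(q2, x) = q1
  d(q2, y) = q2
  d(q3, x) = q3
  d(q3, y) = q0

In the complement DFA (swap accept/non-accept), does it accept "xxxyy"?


Trace: q0 -> q0 -> q0 -> q0 -> q2 -> q2
Final: q2
Original accept: {q2, q3}
Complement: q2 is in original accept

No, complement rejects (original accepts)


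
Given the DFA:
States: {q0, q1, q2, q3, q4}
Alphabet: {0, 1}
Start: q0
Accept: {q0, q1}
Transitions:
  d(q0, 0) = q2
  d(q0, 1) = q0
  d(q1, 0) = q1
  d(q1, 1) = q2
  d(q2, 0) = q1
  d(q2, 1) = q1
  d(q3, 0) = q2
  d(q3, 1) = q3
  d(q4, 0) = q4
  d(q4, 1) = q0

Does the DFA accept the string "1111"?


Trace: q0 -> q0 -> q0 -> q0 -> q0
Final state: q0
Accept states: {q0, q1}

Yes, accepted (final state q0 is an accept state)


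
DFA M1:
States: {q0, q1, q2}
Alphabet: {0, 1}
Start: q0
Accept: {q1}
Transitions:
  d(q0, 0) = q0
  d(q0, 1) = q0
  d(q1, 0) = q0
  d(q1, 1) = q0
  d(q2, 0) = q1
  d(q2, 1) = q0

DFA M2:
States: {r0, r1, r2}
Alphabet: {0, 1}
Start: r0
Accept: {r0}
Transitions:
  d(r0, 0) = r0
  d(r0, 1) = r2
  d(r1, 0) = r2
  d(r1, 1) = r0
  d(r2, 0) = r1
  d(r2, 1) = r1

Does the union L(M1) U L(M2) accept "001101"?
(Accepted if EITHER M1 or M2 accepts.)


M1: final=q0 accepted=False
M2: final=r1 accepted=False

No, union rejects (neither accepts)


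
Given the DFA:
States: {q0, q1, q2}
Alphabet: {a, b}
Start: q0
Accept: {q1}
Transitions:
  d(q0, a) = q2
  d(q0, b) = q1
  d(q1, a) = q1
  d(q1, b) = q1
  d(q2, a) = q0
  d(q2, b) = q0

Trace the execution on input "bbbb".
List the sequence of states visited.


Input: bbbb
d(q0, b) = q1
d(q1, b) = q1
d(q1, b) = q1
d(q1, b) = q1


q0 -> q1 -> q1 -> q1 -> q1


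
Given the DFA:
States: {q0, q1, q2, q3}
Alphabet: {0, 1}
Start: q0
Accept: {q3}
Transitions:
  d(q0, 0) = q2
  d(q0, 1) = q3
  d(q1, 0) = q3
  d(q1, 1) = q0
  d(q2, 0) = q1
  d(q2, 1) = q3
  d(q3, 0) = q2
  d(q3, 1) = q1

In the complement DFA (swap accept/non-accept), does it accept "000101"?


Trace: q0 -> q2 -> q1 -> q3 -> q1 -> q3 -> q1
Final: q1
Original accept: {q3}
Complement: q1 is not in original accept

Yes, complement accepts (original rejects)


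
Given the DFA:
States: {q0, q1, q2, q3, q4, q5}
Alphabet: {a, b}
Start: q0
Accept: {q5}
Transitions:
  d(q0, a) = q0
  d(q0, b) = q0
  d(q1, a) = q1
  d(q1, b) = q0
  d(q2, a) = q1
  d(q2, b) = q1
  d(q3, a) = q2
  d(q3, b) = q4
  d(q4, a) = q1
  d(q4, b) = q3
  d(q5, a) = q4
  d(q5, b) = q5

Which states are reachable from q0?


BFS from q0:
  layer 0: {q0}

{q0}


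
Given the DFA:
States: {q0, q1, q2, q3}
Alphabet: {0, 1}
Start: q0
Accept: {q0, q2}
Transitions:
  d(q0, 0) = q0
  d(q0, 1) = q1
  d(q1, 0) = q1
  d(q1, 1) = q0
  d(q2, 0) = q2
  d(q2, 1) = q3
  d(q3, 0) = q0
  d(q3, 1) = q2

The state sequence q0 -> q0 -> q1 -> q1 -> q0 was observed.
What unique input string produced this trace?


Trace back each transition to find the symbol:
  q0 --[0]--> q0
  q0 --[1]--> q1
  q1 --[0]--> q1
  q1 --[1]--> q0

"0101"


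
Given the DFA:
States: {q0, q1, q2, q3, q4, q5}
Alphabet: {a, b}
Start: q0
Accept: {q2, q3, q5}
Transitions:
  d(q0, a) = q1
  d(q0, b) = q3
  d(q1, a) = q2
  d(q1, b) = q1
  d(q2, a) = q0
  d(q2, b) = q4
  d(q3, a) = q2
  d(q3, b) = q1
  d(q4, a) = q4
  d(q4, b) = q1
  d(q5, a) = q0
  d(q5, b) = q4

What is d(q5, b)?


Looking up transition d(q5, b)

q4


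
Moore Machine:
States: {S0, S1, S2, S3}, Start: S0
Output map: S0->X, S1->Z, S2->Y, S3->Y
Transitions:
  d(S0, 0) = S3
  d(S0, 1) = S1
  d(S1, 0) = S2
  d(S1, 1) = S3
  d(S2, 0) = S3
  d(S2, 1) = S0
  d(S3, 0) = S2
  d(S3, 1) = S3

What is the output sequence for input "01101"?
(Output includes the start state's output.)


Start: S0 (output X)
  --0--> S3 (output Y)
  --1--> S3 (output Y)
  --1--> S3 (output Y)
  --0--> S2 (output Y)
  --1--> S0 (output X)

"XYYYYX"


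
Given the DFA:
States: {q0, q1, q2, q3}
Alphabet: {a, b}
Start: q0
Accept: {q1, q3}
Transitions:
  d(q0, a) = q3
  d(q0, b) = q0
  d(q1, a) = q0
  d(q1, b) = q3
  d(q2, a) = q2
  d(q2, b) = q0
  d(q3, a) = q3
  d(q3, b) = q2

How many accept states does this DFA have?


Accept states listed: {q1, q3}
Counting: q1(1) q3(2)

2


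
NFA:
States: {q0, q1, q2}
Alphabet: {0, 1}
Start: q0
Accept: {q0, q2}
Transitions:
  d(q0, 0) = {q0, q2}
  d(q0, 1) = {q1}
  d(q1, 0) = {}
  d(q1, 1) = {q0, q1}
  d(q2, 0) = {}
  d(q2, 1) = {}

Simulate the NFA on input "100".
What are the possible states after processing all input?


Start: {q0}
  --1--> {q1}
  --0--> {}
  --0--> {}

{} (empty set, no valid transitions)


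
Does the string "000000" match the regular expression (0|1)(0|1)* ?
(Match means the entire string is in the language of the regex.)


|string| = 6; first = '0'; last = '0'

Yes, "000000" matches (0|1)(0|1)*


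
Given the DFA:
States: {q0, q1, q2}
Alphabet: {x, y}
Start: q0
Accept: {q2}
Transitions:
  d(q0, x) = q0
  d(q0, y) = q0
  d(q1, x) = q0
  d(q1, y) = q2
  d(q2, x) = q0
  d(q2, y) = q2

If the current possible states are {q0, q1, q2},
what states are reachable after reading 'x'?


Apply transition on 'x' from each current state:
  d(q0, x) = q0
  d(q1, x) = q0
  d(q2, x) = q0

{q0}


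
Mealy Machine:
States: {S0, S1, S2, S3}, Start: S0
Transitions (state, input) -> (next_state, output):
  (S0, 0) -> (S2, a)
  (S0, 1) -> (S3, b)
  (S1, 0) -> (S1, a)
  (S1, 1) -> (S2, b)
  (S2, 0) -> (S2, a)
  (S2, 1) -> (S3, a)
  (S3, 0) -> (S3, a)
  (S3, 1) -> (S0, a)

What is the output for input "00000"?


Step-by-step:
  (S0, 0) -> (S2, a)
  (S2, 0) -> (S2, a)
  (S2, 0) -> (S2, a)
  (S2, 0) -> (S2, a)
  (S2, 0) -> (S2, a)

"aaaaa"


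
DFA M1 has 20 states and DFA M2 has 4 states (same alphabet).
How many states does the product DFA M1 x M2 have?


Product construction pairs every M1 state with every M2 state.
20 * 4 = 80

80


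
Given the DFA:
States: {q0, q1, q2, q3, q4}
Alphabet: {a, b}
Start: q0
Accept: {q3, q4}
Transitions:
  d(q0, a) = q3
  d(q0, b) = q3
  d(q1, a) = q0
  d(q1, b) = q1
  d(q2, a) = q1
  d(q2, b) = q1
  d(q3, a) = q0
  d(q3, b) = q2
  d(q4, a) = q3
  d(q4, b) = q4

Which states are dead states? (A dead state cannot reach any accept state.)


Forward reachability from each state:
  q0 -> reaches accept state q3 (live)
  q1 -> reaches accept state q3 (live)
  q2 -> reaches accept state q3 (live)
  q3 -> reaches accept state q3 (live)
  q4 -> reaches accept state q3 (live)

None (all states can reach an accept state)


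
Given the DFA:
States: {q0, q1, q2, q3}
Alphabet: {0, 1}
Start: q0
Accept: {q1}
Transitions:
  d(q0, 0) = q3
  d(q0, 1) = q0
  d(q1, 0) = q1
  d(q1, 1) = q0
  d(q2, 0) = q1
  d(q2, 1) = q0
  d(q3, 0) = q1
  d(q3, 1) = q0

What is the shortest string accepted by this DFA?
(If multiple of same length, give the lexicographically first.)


BFS by string length (lex-first path to each state shown):
  len 0: q0<-""
  len 1: q0<-"1", q3<-"0"
  len 2: q0<-"01", q1<-"00", q3<-"10"
Found accept state at length 2.

"00"


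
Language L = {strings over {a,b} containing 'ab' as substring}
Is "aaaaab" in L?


'ab' occurs at index 4

Yes, "aaaaab" is in L


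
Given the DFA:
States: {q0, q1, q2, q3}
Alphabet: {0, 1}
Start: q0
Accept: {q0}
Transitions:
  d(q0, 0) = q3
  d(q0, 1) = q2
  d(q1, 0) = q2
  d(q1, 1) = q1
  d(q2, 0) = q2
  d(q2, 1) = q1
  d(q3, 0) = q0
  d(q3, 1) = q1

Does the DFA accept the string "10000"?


Trace: q0 -> q2 -> q2 -> q2 -> q2 -> q2
Final state: q2
Accept states: {q0}

No, rejected (final state q2 is not an accept state)


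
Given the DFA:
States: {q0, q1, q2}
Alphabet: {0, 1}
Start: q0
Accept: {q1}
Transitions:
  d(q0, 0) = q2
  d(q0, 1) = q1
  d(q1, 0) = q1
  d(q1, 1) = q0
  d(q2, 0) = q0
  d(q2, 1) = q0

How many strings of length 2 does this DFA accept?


Enumerating all length-2 strings:
  "00" -> q0 [reject]
  "01" -> q0 [reject]
  "10" -> q1 [accept]
  "11" -> q0 [reject]

1 out of 4


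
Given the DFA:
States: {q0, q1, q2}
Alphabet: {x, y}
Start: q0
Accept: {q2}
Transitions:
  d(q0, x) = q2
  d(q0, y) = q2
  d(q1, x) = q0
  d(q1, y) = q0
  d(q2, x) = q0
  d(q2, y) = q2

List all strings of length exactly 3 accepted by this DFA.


All strings of length 3: 8 total
Accepted: 6

"xxx", "xxy", "xyy", "yxx", "yxy", "yyy"


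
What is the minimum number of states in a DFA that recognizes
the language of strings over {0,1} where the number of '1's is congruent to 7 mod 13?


States track (count of '1') mod 13.
Need 13 states: one per remainder 0..12; accept = remainder 7.

13


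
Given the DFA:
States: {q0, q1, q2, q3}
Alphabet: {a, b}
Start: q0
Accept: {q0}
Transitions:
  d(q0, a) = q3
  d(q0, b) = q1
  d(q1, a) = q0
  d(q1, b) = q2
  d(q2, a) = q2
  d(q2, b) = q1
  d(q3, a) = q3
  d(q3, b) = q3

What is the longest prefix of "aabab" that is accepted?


Run the DFA, marking each prefix where the state is accepting:
  "" -> q0 [accept]
  "a" -> q3 [reject]
  "aa" -> q3 [reject]
  "aab" -> q3 [reject]
  "aaba" -> q3 [reject]
  "aabab" -> q3 [reject]

""


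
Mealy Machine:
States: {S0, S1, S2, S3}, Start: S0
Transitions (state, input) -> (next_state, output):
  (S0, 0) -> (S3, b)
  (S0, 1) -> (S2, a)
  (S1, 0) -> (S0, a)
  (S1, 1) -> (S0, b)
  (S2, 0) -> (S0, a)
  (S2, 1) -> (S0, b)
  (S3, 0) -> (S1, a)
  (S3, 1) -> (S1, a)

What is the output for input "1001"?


Step-by-step:
  (S0, 1) -> (S2, a)
  (S2, 0) -> (S0, a)
  (S0, 0) -> (S3, b)
  (S3, 1) -> (S1, a)

"aaba"


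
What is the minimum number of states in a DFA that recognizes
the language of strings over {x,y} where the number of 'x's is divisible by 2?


States track (count of 'x') mod 2.
Need 2 states: one per remainder 0..1; accept = remainder 0.

2


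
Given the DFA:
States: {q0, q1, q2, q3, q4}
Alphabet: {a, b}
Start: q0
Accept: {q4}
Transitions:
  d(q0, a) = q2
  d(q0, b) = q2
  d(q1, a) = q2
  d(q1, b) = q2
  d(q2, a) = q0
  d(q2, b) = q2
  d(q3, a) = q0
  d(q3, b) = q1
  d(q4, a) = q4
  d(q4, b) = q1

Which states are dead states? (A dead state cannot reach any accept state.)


Forward reachability from each state:
  q0 -> reaches {q0, q2}, no accept state (dead)
  q1 -> reaches {q0, q1, q2}, no accept state (dead)
  q2 -> reaches {q0, q2}, no accept state (dead)
  q3 -> reaches {q0, q1, q2, q3}, no accept state (dead)
  q4 -> reaches accept state q4 (live)

{q0, q1, q2, q3}


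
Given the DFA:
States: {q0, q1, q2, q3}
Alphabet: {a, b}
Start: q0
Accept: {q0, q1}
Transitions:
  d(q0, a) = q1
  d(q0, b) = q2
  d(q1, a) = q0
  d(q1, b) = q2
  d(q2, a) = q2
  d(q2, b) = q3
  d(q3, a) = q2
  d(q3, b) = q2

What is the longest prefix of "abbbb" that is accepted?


Run the DFA, marking each prefix where the state is accepting:
  "" -> q0 [accept]
  "a" -> q1 [accept]
  "ab" -> q2 [reject]
  "abb" -> q3 [reject]
  "abbb" -> q2 [reject]
  "abbbb" -> q3 [reject]

"a"


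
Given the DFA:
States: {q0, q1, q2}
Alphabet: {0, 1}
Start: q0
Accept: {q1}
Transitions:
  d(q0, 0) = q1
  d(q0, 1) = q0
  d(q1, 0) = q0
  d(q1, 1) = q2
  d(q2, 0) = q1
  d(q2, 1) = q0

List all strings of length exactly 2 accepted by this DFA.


All strings of length 2: 4 total
Accepted: 1

"10"


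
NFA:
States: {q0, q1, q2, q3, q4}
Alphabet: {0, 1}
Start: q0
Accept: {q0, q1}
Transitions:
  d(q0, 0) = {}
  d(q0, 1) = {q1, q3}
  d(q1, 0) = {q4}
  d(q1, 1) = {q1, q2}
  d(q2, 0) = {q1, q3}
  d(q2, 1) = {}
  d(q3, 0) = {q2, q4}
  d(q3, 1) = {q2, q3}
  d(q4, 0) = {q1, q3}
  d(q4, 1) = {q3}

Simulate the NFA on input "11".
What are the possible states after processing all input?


Start: {q0}
  --1--> {q1, q3}
  --1--> {q1, q2, q3}

{q1, q2, q3}


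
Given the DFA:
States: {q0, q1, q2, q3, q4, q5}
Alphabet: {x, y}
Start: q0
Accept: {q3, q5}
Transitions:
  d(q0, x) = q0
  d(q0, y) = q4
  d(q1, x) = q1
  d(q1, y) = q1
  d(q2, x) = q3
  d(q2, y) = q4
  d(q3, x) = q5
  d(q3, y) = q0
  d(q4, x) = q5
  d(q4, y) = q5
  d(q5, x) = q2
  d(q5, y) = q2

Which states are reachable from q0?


BFS from q0:
  layer 0: {q0}
  layer 1: {q4}
  layer 2: {q5}
  layer 3: {q2}
  layer 4: {q3}

{q0, q2, q3, q4, q5}


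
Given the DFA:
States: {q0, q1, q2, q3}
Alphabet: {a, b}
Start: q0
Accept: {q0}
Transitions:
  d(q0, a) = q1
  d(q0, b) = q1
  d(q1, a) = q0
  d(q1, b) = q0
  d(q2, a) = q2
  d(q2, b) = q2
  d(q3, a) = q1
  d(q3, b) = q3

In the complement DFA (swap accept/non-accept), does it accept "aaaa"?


Trace: q0 -> q1 -> q0 -> q1 -> q0
Final: q0
Original accept: {q0}
Complement: q0 is in original accept

No, complement rejects (original accepts)


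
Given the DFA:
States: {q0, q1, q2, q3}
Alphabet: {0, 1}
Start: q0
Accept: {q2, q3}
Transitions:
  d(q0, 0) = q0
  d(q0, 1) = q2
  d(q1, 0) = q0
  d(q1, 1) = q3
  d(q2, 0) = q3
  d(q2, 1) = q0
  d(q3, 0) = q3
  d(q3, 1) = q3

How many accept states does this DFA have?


Accept states listed: {q2, q3}
Counting: q2(1) q3(2)

2


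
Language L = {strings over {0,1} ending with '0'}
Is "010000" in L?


last symbol = '0'

Yes, "010000" is in L


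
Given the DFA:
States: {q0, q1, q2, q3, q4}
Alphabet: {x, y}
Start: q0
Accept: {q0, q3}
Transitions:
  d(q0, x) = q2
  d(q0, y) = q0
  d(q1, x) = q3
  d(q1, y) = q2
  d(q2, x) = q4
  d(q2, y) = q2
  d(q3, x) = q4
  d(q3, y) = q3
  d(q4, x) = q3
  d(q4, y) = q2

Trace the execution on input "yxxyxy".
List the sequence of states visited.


Input: yxxyxy
d(q0, y) = q0
d(q0, x) = q2
d(q2, x) = q4
d(q4, y) = q2
d(q2, x) = q4
d(q4, y) = q2


q0 -> q0 -> q2 -> q4 -> q2 -> q4 -> q2


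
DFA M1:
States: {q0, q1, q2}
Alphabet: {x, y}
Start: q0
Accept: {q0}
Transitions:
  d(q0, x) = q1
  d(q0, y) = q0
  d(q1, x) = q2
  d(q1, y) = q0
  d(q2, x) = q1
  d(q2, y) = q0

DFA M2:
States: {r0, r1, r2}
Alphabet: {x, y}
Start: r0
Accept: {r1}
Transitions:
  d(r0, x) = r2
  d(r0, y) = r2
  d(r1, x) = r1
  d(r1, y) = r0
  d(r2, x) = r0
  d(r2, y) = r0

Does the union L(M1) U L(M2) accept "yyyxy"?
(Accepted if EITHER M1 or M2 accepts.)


M1: final=q0 accepted=True
M2: final=r2 accepted=False

Yes, union accepts


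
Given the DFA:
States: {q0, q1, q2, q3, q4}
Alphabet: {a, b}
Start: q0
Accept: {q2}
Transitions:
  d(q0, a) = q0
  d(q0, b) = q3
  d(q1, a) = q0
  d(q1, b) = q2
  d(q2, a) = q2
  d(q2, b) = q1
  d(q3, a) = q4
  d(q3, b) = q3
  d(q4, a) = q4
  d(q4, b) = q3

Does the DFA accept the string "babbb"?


Trace: q0 -> q3 -> q4 -> q3 -> q3 -> q3
Final state: q3
Accept states: {q2}

No, rejected (final state q3 is not an accept state)


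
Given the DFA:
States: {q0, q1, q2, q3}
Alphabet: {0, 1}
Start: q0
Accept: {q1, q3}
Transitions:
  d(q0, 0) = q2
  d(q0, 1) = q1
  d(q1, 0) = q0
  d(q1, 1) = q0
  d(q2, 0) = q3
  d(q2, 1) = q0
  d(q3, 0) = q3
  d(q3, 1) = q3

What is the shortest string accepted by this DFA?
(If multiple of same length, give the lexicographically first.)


BFS by string length (lex-first path to each state shown):
  len 0: q0<-""
  len 1: q1<-"1", q2<-"0"
Found accept state at length 1.

"1"


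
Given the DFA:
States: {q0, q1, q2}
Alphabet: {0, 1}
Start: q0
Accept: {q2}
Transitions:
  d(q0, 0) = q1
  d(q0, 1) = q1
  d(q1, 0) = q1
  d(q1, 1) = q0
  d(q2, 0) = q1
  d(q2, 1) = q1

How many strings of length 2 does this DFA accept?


Enumerating all length-2 strings:
  "00" -> q1 [reject]
  "01" -> q0 [reject]
  "10" -> q1 [reject]
  "11" -> q0 [reject]

0 out of 4


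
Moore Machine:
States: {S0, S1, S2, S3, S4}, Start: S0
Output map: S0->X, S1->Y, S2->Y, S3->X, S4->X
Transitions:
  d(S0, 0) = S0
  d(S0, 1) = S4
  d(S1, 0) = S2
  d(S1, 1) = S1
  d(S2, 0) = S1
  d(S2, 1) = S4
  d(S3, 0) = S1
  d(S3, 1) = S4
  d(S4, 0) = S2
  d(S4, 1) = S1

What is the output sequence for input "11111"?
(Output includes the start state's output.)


Start: S0 (output X)
  --1--> S4 (output X)
  --1--> S1 (output Y)
  --1--> S1 (output Y)
  --1--> S1 (output Y)
  --1--> S1 (output Y)

"XXYYYY"


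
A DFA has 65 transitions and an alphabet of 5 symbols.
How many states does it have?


Each state has exactly one transition per symbol.
states = transitions / |alphabet| = 65 / 5 = 13

13


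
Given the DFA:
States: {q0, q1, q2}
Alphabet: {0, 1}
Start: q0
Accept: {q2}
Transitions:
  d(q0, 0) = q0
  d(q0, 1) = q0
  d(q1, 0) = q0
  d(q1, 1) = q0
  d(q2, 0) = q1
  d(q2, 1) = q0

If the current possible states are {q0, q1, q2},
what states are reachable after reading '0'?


Apply transition on '0' from each current state:
  d(q0, 0) = q0
  d(q1, 0) = q0
  d(q2, 0) = q1

{q0, q1}


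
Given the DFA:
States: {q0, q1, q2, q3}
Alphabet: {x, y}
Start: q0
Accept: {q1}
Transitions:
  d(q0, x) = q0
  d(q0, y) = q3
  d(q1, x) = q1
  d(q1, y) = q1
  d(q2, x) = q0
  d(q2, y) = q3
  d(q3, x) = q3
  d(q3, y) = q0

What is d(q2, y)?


Looking up transition d(q2, y)

q3


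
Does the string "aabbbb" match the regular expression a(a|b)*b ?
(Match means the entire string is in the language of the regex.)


|string| = 6; first = 'a'; last = 'b'

Yes, "aabbbb" matches a(a|b)*b


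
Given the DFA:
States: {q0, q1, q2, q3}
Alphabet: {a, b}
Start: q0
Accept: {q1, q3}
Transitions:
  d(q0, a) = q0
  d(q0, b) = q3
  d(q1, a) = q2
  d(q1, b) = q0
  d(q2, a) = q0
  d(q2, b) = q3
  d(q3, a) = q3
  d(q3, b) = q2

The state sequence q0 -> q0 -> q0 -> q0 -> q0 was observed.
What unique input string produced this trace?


Trace back each transition to find the symbol:
  q0 --[a]--> q0
  q0 --[a]--> q0
  q0 --[a]--> q0
  q0 --[a]--> q0

"aaaa"


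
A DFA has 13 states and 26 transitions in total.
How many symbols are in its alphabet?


Each state has exactly one transition per symbol.
|alphabet| = transitions / states = 26 / 13 = 2

2


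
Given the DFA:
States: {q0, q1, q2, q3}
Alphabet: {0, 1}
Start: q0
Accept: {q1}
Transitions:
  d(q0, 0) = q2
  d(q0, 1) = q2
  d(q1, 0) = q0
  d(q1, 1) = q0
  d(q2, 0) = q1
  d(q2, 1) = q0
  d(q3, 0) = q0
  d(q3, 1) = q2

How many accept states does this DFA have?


Accept states listed: {q1}
Counting: q1(1)

1


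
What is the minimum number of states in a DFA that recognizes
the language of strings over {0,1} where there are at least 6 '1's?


States: count = 0, 1, ..., 5, and a final '>= 6' state.
Total: 6 + 1 = 7. Accept = '>= 6' state.

7


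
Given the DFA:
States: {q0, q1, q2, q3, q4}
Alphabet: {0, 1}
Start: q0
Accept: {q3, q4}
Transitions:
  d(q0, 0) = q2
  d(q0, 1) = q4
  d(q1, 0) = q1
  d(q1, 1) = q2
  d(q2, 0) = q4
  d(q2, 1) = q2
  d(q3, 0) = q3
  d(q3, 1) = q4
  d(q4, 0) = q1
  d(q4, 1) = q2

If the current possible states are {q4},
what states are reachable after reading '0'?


Apply transition on '0' from each current state:
  d(q4, 0) = q1

{q1}


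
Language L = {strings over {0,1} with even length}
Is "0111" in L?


length = 4; 4 mod 2 = 0

Yes, "0111" is in L


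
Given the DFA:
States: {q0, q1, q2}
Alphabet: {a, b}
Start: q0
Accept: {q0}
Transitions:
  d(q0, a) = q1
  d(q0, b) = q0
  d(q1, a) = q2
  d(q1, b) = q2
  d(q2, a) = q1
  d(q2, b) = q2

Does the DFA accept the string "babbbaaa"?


Trace: q0 -> q0 -> q1 -> q2 -> q2 -> q2 -> q1 -> q2 -> q1
Final state: q1
Accept states: {q0}

No, rejected (final state q1 is not an accept state)


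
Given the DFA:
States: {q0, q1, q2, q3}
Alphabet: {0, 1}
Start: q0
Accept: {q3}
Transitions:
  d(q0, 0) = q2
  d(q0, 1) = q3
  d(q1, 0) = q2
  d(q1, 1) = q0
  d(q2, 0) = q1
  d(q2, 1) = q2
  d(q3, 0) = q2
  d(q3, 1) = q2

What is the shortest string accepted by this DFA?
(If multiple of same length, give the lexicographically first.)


BFS by string length (lex-first path to each state shown):
  len 0: q0<-""
  len 1: q2<-"0", q3<-"1"
Found accept state at length 1.

"1"


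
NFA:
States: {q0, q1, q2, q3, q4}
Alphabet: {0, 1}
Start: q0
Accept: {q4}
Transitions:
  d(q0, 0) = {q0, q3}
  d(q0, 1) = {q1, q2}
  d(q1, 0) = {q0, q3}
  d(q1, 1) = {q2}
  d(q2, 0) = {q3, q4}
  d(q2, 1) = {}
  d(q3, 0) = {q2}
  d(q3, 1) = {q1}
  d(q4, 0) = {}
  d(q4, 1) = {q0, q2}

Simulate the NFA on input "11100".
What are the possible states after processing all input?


Start: {q0}
  --1--> {q1, q2}
  --1--> {q2}
  --1--> {}
  --0--> {}
  --0--> {}

{} (empty set, no valid transitions)


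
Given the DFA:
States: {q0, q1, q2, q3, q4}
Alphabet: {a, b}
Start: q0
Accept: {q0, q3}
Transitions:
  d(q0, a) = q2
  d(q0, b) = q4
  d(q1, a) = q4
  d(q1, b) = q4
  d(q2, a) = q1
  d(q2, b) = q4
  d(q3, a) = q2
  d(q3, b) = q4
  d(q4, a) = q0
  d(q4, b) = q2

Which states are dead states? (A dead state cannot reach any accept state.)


Forward reachability from each state:
  q0 -> reaches accept state q0 (live)
  q1 -> reaches accept state q0 (live)
  q2 -> reaches accept state q0 (live)
  q3 -> reaches accept state q0 (live)
  q4 -> reaches accept state q0 (live)

None (all states can reach an accept state)


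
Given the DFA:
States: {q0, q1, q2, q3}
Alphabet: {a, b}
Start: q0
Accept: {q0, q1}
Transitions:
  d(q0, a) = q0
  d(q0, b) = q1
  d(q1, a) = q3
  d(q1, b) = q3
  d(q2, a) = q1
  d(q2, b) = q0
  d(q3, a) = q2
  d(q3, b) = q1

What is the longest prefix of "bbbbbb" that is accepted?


Run the DFA, marking each prefix where the state is accepting:
  "" -> q0 [accept]
  "b" -> q1 [accept]
  "bb" -> q3 [reject]
  "bbb" -> q1 [accept]
  "bbbb" -> q3 [reject]
  "bbbbb" -> q1 [accept]
  "bbbbbb" -> q3 [reject]

"bbbbb"


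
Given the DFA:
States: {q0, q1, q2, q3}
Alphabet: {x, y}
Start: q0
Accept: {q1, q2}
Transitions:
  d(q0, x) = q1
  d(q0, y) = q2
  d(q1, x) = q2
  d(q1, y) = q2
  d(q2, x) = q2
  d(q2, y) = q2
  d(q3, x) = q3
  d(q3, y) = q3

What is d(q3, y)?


Looking up transition d(q3, y)

q3


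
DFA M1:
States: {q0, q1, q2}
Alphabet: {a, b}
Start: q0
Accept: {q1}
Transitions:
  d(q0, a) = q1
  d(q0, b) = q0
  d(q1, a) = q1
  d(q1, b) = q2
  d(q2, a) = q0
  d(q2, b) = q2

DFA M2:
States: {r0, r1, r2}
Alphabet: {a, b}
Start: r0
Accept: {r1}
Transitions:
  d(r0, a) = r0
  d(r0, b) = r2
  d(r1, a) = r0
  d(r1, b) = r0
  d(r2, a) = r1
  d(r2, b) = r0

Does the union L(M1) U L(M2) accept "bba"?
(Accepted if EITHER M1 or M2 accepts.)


M1: final=q1 accepted=True
M2: final=r0 accepted=False

Yes, union accepts


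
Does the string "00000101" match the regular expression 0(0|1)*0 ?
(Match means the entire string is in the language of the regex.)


|string| = 8; first = '0'; last = '1'

No, "00000101" does not match 0(0|1)*0


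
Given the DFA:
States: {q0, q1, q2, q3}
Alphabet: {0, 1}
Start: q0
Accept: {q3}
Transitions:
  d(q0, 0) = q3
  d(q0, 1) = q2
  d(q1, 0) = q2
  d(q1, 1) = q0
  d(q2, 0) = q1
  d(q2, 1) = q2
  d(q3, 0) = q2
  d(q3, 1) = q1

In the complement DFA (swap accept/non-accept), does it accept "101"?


Trace: q0 -> q2 -> q1 -> q0
Final: q0
Original accept: {q3}
Complement: q0 is not in original accept

Yes, complement accepts (original rejects)


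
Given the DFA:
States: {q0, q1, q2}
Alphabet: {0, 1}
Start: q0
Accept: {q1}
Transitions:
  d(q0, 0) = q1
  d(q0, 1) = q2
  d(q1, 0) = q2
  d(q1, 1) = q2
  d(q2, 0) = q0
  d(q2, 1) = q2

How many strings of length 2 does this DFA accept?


Enumerating all length-2 strings:
  "00" -> q2 [reject]
  "01" -> q2 [reject]
  "10" -> q0 [reject]
  "11" -> q2 [reject]

0 out of 4


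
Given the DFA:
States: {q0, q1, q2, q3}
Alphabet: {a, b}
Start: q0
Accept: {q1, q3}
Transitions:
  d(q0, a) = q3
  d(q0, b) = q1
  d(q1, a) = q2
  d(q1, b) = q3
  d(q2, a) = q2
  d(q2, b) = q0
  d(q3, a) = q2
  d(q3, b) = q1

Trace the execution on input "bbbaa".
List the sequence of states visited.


Input: bbbaa
d(q0, b) = q1
d(q1, b) = q3
d(q3, b) = q1
d(q1, a) = q2
d(q2, a) = q2


q0 -> q1 -> q3 -> q1 -> q2 -> q2


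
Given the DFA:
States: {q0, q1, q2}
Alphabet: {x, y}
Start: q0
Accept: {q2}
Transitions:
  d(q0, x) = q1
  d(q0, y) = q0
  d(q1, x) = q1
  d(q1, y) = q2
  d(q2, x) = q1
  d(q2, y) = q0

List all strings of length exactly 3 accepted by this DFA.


All strings of length 3: 8 total
Accepted: 2

"xxy", "yxy"


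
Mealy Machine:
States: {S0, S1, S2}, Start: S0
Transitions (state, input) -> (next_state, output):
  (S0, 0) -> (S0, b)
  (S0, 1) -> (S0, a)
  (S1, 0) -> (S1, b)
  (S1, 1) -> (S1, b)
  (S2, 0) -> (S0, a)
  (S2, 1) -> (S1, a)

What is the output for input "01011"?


Step-by-step:
  (S0, 0) -> (S0, b)
  (S0, 1) -> (S0, a)
  (S0, 0) -> (S0, b)
  (S0, 1) -> (S0, a)
  (S0, 1) -> (S0, a)

"babaa"


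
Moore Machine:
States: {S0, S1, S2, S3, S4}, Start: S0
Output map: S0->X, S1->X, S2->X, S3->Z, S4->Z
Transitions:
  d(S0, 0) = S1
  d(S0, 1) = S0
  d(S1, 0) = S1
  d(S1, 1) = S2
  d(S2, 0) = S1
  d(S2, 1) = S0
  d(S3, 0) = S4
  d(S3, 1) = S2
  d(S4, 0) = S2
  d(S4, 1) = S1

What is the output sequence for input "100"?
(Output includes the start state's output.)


Start: S0 (output X)
  --1--> S0 (output X)
  --0--> S1 (output X)
  --0--> S1 (output X)

"XXXX"


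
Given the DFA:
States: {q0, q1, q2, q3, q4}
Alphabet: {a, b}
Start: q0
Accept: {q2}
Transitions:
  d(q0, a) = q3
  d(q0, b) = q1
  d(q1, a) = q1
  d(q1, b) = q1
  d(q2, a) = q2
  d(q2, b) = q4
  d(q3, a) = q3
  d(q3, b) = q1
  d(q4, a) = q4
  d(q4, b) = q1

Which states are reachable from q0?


BFS from q0:
  layer 0: {q0}
  layer 1: {q1, q3}

{q0, q1, q3}


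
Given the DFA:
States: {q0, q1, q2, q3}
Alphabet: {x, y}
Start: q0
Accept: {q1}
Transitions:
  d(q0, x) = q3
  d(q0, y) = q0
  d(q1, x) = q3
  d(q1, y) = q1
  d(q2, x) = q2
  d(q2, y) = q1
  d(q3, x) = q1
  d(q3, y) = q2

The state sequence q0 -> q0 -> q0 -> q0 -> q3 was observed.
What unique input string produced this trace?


Trace back each transition to find the symbol:
  q0 --[y]--> q0
  q0 --[y]--> q0
  q0 --[y]--> q0
  q0 --[x]--> q3

"yyyx"


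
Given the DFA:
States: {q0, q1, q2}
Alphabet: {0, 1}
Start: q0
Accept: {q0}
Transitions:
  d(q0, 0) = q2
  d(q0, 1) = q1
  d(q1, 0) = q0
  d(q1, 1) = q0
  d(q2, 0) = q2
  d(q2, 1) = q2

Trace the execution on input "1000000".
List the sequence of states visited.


Input: 1000000
d(q0, 1) = q1
d(q1, 0) = q0
d(q0, 0) = q2
d(q2, 0) = q2
d(q2, 0) = q2
d(q2, 0) = q2
d(q2, 0) = q2


q0 -> q1 -> q0 -> q2 -> q2 -> q2 -> q2 -> q2


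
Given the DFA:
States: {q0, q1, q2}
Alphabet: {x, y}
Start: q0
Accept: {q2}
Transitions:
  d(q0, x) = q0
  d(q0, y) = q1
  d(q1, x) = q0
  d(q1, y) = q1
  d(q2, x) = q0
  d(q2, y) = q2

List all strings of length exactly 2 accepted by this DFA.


All strings of length 2: 4 total
Accepted: 0

None


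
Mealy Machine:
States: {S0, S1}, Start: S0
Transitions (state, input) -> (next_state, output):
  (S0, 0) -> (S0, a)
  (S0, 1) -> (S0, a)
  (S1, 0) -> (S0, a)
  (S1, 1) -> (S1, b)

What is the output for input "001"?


Step-by-step:
  (S0, 0) -> (S0, a)
  (S0, 0) -> (S0, a)
  (S0, 1) -> (S0, a)

"aaa"


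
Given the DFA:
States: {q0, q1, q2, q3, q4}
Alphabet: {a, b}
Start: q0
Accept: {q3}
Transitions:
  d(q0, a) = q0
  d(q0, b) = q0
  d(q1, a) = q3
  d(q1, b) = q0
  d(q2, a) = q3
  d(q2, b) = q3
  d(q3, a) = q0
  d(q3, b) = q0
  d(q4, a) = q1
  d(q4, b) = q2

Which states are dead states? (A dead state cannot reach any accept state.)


Forward reachability from each state:
  q0 -> reaches {q0}, no accept state (dead)
  q1 -> reaches accept state q3 (live)
  q2 -> reaches accept state q3 (live)
  q3 -> reaches accept state q3 (live)
  q4 -> reaches accept state q3 (live)

{q0}
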